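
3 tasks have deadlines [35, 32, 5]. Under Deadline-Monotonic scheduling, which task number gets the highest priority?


Sort tasks by relative deadline (ascending):
  Task 3: deadline = 5
  Task 2: deadline = 32
  Task 1: deadline = 35
Priority order (highest first): [3, 2, 1]
Highest priority task = 3

3


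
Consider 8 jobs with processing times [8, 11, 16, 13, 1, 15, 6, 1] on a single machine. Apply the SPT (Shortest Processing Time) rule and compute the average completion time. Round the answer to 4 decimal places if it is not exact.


Sort jobs by processing time (SPT order): [1, 1, 6, 8, 11, 13, 15, 16]
Compute completion times sequentially:
  Job 1: processing = 1, completes at 1
  Job 2: processing = 1, completes at 2
  Job 3: processing = 6, completes at 8
  Job 4: processing = 8, completes at 16
  Job 5: processing = 11, completes at 27
  Job 6: processing = 13, completes at 40
  Job 7: processing = 15, completes at 55
  Job 8: processing = 16, completes at 71
Sum of completion times = 220
Average completion time = 220/8 = 27.5

27.5


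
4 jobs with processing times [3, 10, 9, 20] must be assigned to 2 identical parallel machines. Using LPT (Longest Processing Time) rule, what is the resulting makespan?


Sort jobs in decreasing order (LPT): [20, 10, 9, 3]
Assign each job to the least loaded machine:
  Machine 1: jobs [20], load = 20
  Machine 2: jobs [10, 9, 3], load = 22
Makespan = max load = 22

22


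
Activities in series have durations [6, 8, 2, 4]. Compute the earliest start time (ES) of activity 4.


Activity 4 starts after activities 1 through 3 complete.
Predecessor durations: [6, 8, 2]
ES = 6 + 8 + 2 = 16

16


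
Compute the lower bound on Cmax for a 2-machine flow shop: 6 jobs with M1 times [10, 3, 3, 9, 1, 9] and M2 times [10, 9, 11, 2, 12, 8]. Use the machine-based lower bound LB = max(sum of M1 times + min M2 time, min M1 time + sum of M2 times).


LB1 = sum(M1 times) + min(M2 times) = 35 + 2 = 37
LB2 = min(M1 times) + sum(M2 times) = 1 + 52 = 53
Lower bound = max(LB1, LB2) = max(37, 53) = 53

53


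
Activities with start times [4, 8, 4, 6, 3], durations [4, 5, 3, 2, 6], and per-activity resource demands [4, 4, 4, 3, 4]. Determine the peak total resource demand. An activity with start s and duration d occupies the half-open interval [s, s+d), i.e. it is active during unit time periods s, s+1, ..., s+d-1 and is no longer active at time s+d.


Each activity i is active on [start_i, start_i + duration_i).
Compute total resource usage per time slot:
  t=0: active resources = [], total = 0
  t=1: active resources = [], total = 0
  t=2: active resources = [], total = 0
  t=3: active resources = [4], total = 4
  t=4: active resources = [4, 4, 4], total = 12
  t=5: active resources = [4, 4, 4], total = 12
  t=6: active resources = [4, 4, 3, 4], total = 15
  t=7: active resources = [4, 3, 4], total = 11
  t=8: active resources = [4, 4], total = 8
  t=9: active resources = [4], total = 4
  t=10: active resources = [4], total = 4
  t=11: active resources = [4], total = 4
  t=12: active resources = [4], total = 4
Peak resource demand = 15

15


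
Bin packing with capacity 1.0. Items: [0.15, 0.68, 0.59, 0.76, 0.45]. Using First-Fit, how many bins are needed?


Place items sequentially using First-Fit:
  Item 0.15 -> new Bin 1
  Item 0.68 -> Bin 1 (now 0.83)
  Item 0.59 -> new Bin 2
  Item 0.76 -> new Bin 3
  Item 0.45 -> new Bin 4
Total bins used = 4

4


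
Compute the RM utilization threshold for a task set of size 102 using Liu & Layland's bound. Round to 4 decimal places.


Compute 2^(1/102) = 1.0068187028
Subtract 1: 1.0068187028 - 1 = 0.0068187028
Multiply by n: 102 * 0.0068187028 = 0.6955076856
Round to 4 dp: 0.6955

0.6955


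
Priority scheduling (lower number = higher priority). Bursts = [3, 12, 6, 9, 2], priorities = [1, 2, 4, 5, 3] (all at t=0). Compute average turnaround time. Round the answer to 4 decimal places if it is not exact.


Sort by priority (ascending = highest first):
Order: [(1, 3), (2, 12), (3, 2), (4, 6), (5, 9)]
Completion times:
  Priority 1, burst=3, C=3
  Priority 2, burst=12, C=15
  Priority 3, burst=2, C=17
  Priority 4, burst=6, C=23
  Priority 5, burst=9, C=32
Average turnaround = 90/5 = 18.0

18.0


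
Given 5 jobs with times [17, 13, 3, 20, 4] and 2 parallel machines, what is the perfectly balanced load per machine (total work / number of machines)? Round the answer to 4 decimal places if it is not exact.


Total processing time = 17 + 13 + 3 + 20 + 4 = 57
Number of machines = 2
Ideal balanced load = 57 / 2 = 28.5

28.5


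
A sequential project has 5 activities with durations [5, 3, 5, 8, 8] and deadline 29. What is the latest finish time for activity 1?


LF(activity 1) = deadline - sum of successor durations
Successors: activities 2 through 5 with durations [3, 5, 8, 8]
Sum of successor durations = 24
LF = 29 - 24 = 5

5


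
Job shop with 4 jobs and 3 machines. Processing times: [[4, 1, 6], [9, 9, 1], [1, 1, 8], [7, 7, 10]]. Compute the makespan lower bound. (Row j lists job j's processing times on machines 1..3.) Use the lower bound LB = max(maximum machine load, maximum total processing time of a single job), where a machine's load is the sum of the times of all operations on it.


Machine loads:
  Machine 1: 4 + 9 + 1 + 7 = 21
  Machine 2: 1 + 9 + 1 + 7 = 18
  Machine 3: 6 + 1 + 8 + 10 = 25
Max machine load = 25
Job totals:
  Job 1: 11
  Job 2: 19
  Job 3: 10
  Job 4: 24
Max job total = 24
Lower bound = max(25, 24) = 25

25


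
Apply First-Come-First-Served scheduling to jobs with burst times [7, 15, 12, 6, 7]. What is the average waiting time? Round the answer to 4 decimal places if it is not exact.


FCFS order (as given): [7, 15, 12, 6, 7]
Waiting times:
  Job 1: wait = 0
  Job 2: wait = 7
  Job 3: wait = 22
  Job 4: wait = 34
  Job 5: wait = 40
Sum of waiting times = 103
Average waiting time = 103/5 = 20.6

20.6


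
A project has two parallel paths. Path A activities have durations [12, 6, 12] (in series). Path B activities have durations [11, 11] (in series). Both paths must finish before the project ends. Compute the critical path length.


Path A total = 12 + 6 + 12 = 30
Path B total = 11 + 11 = 22
Critical path = longest path = max(30, 22) = 30

30


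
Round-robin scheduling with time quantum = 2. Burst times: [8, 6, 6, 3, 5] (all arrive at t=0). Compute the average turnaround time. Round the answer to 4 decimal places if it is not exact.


Time quantum = 2
Execution trace:
  J1 runs 2 units, time = 2
  J2 runs 2 units, time = 4
  J3 runs 2 units, time = 6
  J4 runs 2 units, time = 8
  J5 runs 2 units, time = 10
  J1 runs 2 units, time = 12
  J2 runs 2 units, time = 14
  J3 runs 2 units, time = 16
  J4 runs 1 units, time = 17
  J5 runs 2 units, time = 19
  J1 runs 2 units, time = 21
  J2 runs 2 units, time = 23
  J3 runs 2 units, time = 25
  J5 runs 1 units, time = 26
  J1 runs 2 units, time = 28
Finish times: [28, 23, 25, 17, 26]
Average turnaround = 119/5 = 23.8

23.8


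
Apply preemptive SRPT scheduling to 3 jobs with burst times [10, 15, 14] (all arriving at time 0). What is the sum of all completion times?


Since all jobs arrive at t=0, SRPT equals SPT ordering.
SPT order: [10, 14, 15]
Completion times:
  Job 1: p=10, C=10
  Job 2: p=14, C=24
  Job 3: p=15, C=39
Total completion time = 10 + 24 + 39 = 73

73


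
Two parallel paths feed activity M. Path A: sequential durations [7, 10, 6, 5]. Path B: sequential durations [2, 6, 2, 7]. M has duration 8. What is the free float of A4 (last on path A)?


ES(A4) = sum of predecessors on chain A = 23
EF(A4) = ES + duration = 23 + 5 = 28
Successor of A4 is M. ES(M) = max(sum(A), sum(B)) = max(28, 17) = 28
Free float = ES(successor) - EF(current) = 28 - 28 = 0

0


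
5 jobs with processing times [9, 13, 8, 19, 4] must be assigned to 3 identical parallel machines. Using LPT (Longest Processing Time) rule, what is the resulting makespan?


Sort jobs in decreasing order (LPT): [19, 13, 9, 8, 4]
Assign each job to the least loaded machine:
  Machine 1: jobs [19], load = 19
  Machine 2: jobs [13, 4], load = 17
  Machine 3: jobs [9, 8], load = 17
Makespan = max load = 19

19


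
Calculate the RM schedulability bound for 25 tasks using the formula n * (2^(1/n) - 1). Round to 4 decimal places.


Compute 2^(1/25) = 1.0281138267
Subtract 1: 1.0281138267 - 1 = 0.0281138267
Multiply by n: 25 * 0.0281138267 = 0.7028456675
Round to 4 dp: 0.7028

0.7028


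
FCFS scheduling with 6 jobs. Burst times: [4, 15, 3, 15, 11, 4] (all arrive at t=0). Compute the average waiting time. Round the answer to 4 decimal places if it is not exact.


FCFS order (as given): [4, 15, 3, 15, 11, 4]
Waiting times:
  Job 1: wait = 0
  Job 2: wait = 4
  Job 3: wait = 19
  Job 4: wait = 22
  Job 5: wait = 37
  Job 6: wait = 48
Sum of waiting times = 130
Average waiting time = 130/6 = 21.6667

21.6667


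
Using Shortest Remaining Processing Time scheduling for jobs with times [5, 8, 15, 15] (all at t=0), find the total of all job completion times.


Since all jobs arrive at t=0, SRPT equals SPT ordering.
SPT order: [5, 8, 15, 15]
Completion times:
  Job 1: p=5, C=5
  Job 2: p=8, C=13
  Job 3: p=15, C=28
  Job 4: p=15, C=43
Total completion time = 5 + 13 + 28 + 43 = 89

89


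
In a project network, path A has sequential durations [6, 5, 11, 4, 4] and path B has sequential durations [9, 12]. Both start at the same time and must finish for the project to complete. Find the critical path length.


Path A total = 6 + 5 + 11 + 4 + 4 = 30
Path B total = 9 + 12 = 21
Critical path = longest path = max(30, 21) = 30

30


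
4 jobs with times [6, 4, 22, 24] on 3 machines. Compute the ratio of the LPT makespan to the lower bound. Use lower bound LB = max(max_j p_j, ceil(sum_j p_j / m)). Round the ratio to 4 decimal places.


LPT order: [24, 22, 6, 4]
Machine loads after assignment: [24, 22, 10]
LPT makespan = 24
Lower bound = max(max_job, ceil(total/3)) = max(24, 19) = 24
Ratio = 24 / 24 = 1.0

1.0


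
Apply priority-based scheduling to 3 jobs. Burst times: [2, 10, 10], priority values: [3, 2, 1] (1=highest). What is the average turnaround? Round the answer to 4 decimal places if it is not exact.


Sort by priority (ascending = highest first):
Order: [(1, 10), (2, 10), (3, 2)]
Completion times:
  Priority 1, burst=10, C=10
  Priority 2, burst=10, C=20
  Priority 3, burst=2, C=22
Average turnaround = 52/3 = 17.3333

17.3333


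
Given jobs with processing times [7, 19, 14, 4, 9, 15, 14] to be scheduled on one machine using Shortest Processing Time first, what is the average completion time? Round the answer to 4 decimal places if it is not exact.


Sort jobs by processing time (SPT order): [4, 7, 9, 14, 14, 15, 19]
Compute completion times sequentially:
  Job 1: processing = 4, completes at 4
  Job 2: processing = 7, completes at 11
  Job 3: processing = 9, completes at 20
  Job 4: processing = 14, completes at 34
  Job 5: processing = 14, completes at 48
  Job 6: processing = 15, completes at 63
  Job 7: processing = 19, completes at 82
Sum of completion times = 262
Average completion time = 262/7 = 37.4286

37.4286


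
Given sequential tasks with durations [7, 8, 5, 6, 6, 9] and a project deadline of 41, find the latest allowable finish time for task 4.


LF(activity 4) = deadline - sum of successor durations
Successors: activities 5 through 6 with durations [6, 9]
Sum of successor durations = 15
LF = 41 - 15 = 26

26


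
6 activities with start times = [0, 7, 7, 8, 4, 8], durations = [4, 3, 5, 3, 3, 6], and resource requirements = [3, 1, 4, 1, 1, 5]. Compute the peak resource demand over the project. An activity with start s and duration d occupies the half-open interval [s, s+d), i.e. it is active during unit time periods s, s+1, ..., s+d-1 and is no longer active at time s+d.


Each activity i is active on [start_i, start_i + duration_i).
Compute total resource usage per time slot:
  t=0: active resources = [3], total = 3
  t=1: active resources = [3], total = 3
  t=2: active resources = [3], total = 3
  t=3: active resources = [3], total = 3
  t=4: active resources = [1], total = 1
  t=5: active resources = [1], total = 1
  t=6: active resources = [1], total = 1
  t=7: active resources = [1, 4], total = 5
  t=8: active resources = [1, 4, 1, 5], total = 11
  t=9: active resources = [1, 4, 1, 5], total = 11
  t=10: active resources = [4, 1, 5], total = 10
  t=11: active resources = [4, 5], total = 9
  t=12: active resources = [5], total = 5
  t=13: active resources = [5], total = 5
Peak resource demand = 11

11


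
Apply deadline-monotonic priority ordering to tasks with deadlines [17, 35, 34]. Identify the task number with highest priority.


Sort tasks by relative deadline (ascending):
  Task 1: deadline = 17
  Task 3: deadline = 34
  Task 2: deadline = 35
Priority order (highest first): [1, 3, 2]
Highest priority task = 1

1


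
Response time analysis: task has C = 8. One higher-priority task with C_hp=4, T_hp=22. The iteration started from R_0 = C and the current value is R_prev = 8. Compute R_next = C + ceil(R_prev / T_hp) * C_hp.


R_next = C + ceil(R_prev / T_hp) * C_hp
ceil(8 / 22) = ceil(0.3636) = 1
Interference = 1 * 4 = 4
R_next = 8 + 4 = 12

12


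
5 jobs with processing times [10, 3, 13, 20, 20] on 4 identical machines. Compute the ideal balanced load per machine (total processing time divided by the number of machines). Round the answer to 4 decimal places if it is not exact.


Total processing time = 10 + 3 + 13 + 20 + 20 = 66
Number of machines = 4
Ideal balanced load = 66 / 4 = 16.5

16.5


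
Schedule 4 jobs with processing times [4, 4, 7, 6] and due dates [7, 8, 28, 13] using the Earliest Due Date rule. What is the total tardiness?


Sort by due date (EDD order): [(4, 7), (4, 8), (6, 13), (7, 28)]
Compute completion times and tardiness:
  Job 1: p=4, d=7, C=4, tardiness=max(0,4-7)=0
  Job 2: p=4, d=8, C=8, tardiness=max(0,8-8)=0
  Job 3: p=6, d=13, C=14, tardiness=max(0,14-13)=1
  Job 4: p=7, d=28, C=21, tardiness=max(0,21-28)=0
Total tardiness = 1

1


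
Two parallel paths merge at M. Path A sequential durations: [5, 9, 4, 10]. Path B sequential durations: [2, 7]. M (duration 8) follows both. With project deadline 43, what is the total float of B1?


Forward pass: ES(B1) = sum of predecessors on chain B = 0
EF = ES + duration = 0 + 2 = 2
Backward pass: LF(M) = deadline = 43; LS(M) = 43 - 8 = 35
LF(B1) = LS(M) - sum(successors on chain B) = 35 - 7 = 28
LS = LF - duration = 28 - 2 = 26
Total float = LS - ES = 26 - 0 = 26

26


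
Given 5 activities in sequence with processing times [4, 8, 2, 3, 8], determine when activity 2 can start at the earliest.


Activity 2 starts after activities 1 through 1 complete.
Predecessor durations: [4]
ES = 4 = 4

4


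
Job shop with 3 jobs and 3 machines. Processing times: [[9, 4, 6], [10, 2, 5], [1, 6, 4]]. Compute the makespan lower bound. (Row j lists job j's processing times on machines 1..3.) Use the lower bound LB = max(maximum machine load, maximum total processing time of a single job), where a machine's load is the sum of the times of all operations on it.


Machine loads:
  Machine 1: 9 + 10 + 1 = 20
  Machine 2: 4 + 2 + 6 = 12
  Machine 3: 6 + 5 + 4 = 15
Max machine load = 20
Job totals:
  Job 1: 19
  Job 2: 17
  Job 3: 11
Max job total = 19
Lower bound = max(20, 19) = 20

20


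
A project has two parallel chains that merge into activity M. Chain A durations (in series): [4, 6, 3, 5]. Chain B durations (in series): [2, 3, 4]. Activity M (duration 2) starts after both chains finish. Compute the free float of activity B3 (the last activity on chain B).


ES(B3) = sum of predecessors on chain B = 5
EF(B3) = ES + duration = 5 + 4 = 9
Successor of B3 is M. ES(M) = max(sum(A), sum(B)) = max(18, 9) = 18
Free float = ES(successor) - EF(current) = 18 - 9 = 9

9


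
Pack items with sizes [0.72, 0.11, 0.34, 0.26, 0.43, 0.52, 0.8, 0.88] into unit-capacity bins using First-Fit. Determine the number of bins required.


Place items sequentially using First-Fit:
  Item 0.72 -> new Bin 1
  Item 0.11 -> Bin 1 (now 0.83)
  Item 0.34 -> new Bin 2
  Item 0.26 -> Bin 2 (now 0.6)
  Item 0.43 -> new Bin 3
  Item 0.52 -> Bin 3 (now 0.95)
  Item 0.8 -> new Bin 4
  Item 0.88 -> new Bin 5
Total bins used = 5

5


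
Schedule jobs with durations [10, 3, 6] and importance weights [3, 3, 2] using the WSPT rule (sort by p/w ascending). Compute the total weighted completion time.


Compute p/w ratios and sort ascending (WSPT): [(3, 3), (6, 2), (10, 3)]
Compute weighted completion times:
  Job (p=3,w=3): C=3, w*C=3*3=9
  Job (p=6,w=2): C=9, w*C=2*9=18
  Job (p=10,w=3): C=19, w*C=3*19=57
Total weighted completion time = 84

84


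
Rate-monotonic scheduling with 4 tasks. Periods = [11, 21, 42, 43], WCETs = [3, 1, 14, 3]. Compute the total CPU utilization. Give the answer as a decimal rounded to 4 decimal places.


Compute individual utilizations (exact fractions):
  Task 1: C/T = 3/11 (approx. 0.2727)
  Task 2: C/T = 1/21 (approx. 0.0476)
  Task 3: C/T = 14/42 = 1/3 (approx. 0.3333)
  Task 4: C/T = 3/43 (approx. 0.0698)
Total utilization U = 3/11 + 1/21 + 1/3 + 3/43 = 7186/9933
Rounded to 4 decimal places: U = 0.7234
RM (Liu & Layland) bound for 4 tasks = 0.756828; compare with U = 7186/9933 (approx. 0.723447)
U <= bound, so schedulable by RM sufficient condition.

0.7234


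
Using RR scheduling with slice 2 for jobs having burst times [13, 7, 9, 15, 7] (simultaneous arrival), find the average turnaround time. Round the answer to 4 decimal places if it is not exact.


Time quantum = 2
Execution trace:
  J1 runs 2 units, time = 2
  J2 runs 2 units, time = 4
  J3 runs 2 units, time = 6
  J4 runs 2 units, time = 8
  J5 runs 2 units, time = 10
  J1 runs 2 units, time = 12
  J2 runs 2 units, time = 14
  J3 runs 2 units, time = 16
  J4 runs 2 units, time = 18
  J5 runs 2 units, time = 20
  J1 runs 2 units, time = 22
  J2 runs 2 units, time = 24
  J3 runs 2 units, time = 26
  J4 runs 2 units, time = 28
  J5 runs 2 units, time = 30
  J1 runs 2 units, time = 32
  J2 runs 1 units, time = 33
  J3 runs 2 units, time = 35
  J4 runs 2 units, time = 37
  J5 runs 1 units, time = 38
  J1 runs 2 units, time = 40
  J3 runs 1 units, time = 41
  J4 runs 2 units, time = 43
  J1 runs 2 units, time = 45
  J4 runs 2 units, time = 47
  J1 runs 1 units, time = 48
  J4 runs 2 units, time = 50
  J4 runs 1 units, time = 51
Finish times: [48, 33, 41, 51, 38]
Average turnaround = 211/5 = 42.2

42.2


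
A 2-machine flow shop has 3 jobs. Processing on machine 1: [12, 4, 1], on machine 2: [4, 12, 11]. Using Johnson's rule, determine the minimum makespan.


Apply Johnson's rule:
  Group 1 (a <= b): [(3, 1, 11), (2, 4, 12)]
  Group 2 (a > b): [(1, 12, 4)]
Optimal job order: [3, 2, 1]
Schedule:
  Job 3: M1 done at 1, M2 done at 12
  Job 2: M1 done at 5, M2 done at 24
  Job 1: M1 done at 17, M2 done at 28
Makespan = 28

28


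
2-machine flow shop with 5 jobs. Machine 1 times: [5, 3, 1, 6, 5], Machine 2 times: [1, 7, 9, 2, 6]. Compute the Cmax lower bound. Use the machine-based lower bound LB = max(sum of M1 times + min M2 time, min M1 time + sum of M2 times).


LB1 = sum(M1 times) + min(M2 times) = 20 + 1 = 21
LB2 = min(M1 times) + sum(M2 times) = 1 + 25 = 26
Lower bound = max(LB1, LB2) = max(21, 26) = 26

26


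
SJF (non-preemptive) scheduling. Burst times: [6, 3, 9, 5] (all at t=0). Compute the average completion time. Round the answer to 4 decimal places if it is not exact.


SJF order (ascending): [3, 5, 6, 9]
Completion times:
  Job 1: burst=3, C=3
  Job 2: burst=5, C=8
  Job 3: burst=6, C=14
  Job 4: burst=9, C=23
Average completion = 48/4 = 12.0

12.0


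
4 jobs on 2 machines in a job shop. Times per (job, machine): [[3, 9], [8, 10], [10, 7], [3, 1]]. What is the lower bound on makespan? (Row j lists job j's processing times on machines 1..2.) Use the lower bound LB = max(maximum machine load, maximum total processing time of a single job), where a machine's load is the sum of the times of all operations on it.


Machine loads:
  Machine 1: 3 + 8 + 10 + 3 = 24
  Machine 2: 9 + 10 + 7 + 1 = 27
Max machine load = 27
Job totals:
  Job 1: 12
  Job 2: 18
  Job 3: 17
  Job 4: 4
Max job total = 18
Lower bound = max(27, 18) = 27

27


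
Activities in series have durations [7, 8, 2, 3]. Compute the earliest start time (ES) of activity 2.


Activity 2 starts after activities 1 through 1 complete.
Predecessor durations: [7]
ES = 7 = 7

7


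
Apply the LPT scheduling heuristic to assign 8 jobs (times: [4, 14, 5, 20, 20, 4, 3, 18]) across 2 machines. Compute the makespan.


Sort jobs in decreasing order (LPT): [20, 20, 18, 14, 5, 4, 4, 3]
Assign each job to the least loaded machine:
  Machine 1: jobs [20, 18, 4, 3], load = 45
  Machine 2: jobs [20, 14, 5, 4], load = 43
Makespan = max load = 45

45


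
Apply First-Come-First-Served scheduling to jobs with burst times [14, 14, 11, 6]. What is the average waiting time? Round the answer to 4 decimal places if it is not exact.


FCFS order (as given): [14, 14, 11, 6]
Waiting times:
  Job 1: wait = 0
  Job 2: wait = 14
  Job 3: wait = 28
  Job 4: wait = 39
Sum of waiting times = 81
Average waiting time = 81/4 = 20.25

20.25


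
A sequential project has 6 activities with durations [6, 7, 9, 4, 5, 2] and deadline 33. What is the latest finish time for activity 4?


LF(activity 4) = deadline - sum of successor durations
Successors: activities 5 through 6 with durations [5, 2]
Sum of successor durations = 7
LF = 33 - 7 = 26

26


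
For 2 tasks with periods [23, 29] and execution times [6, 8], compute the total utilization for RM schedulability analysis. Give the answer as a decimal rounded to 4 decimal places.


Compute individual utilizations (exact fractions):
  Task 1: C/T = 6/23 (approx. 0.2609)
  Task 2: C/T = 8/29 (approx. 0.2759)
Total utilization U = 6/23 + 8/29 = 358/667
Rounded to 4 decimal places: U = 0.5367
RM (Liu & Layland) bound for 2 tasks = 0.828427; compare with U = 358/667 (approx. 0.536732)
U <= bound, so schedulable by RM sufficient condition.

0.5367


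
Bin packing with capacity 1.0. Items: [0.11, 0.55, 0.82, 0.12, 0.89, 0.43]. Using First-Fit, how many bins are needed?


Place items sequentially using First-Fit:
  Item 0.11 -> new Bin 1
  Item 0.55 -> Bin 1 (now 0.66)
  Item 0.82 -> new Bin 2
  Item 0.12 -> Bin 1 (now 0.78)
  Item 0.89 -> new Bin 3
  Item 0.43 -> new Bin 4
Total bins used = 4

4


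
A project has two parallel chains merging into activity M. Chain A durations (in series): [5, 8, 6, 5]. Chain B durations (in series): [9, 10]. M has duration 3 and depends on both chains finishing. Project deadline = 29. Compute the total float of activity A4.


Forward pass: ES(A4) = sum of predecessors on chain A = 19
EF = ES + duration = 19 + 5 = 24
Backward pass: LF(M) = deadline = 29; LS(M) = 29 - 3 = 26
LF(A4) = LS(M) - sum(successors on chain A) = 26 - 0 = 26
LS = LF - duration = 26 - 5 = 21
Total float = LS - ES = 21 - 19 = 2

2


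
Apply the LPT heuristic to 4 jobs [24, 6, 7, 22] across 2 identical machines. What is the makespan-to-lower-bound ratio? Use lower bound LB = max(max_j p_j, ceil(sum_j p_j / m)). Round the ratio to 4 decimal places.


LPT order: [24, 22, 7, 6]
Machine loads after assignment: [30, 29]
LPT makespan = 30
Lower bound = max(max_job, ceil(total/2)) = max(24, 30) = 30
Ratio = 30 / 30 = 1.0

1.0


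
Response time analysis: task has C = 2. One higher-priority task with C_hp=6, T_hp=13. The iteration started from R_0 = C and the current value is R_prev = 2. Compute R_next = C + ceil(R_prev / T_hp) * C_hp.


R_next = C + ceil(R_prev / T_hp) * C_hp
ceil(2 / 13) = ceil(0.1538) = 1
Interference = 1 * 6 = 6
R_next = 2 + 6 = 8

8


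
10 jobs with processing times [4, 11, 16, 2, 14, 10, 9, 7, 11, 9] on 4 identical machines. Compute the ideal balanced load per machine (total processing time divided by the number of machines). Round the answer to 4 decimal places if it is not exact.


Total processing time = 4 + 11 + 16 + 2 + 14 + 10 + 9 + 7 + 11 + 9 = 93
Number of machines = 4
Ideal balanced load = 93 / 4 = 23.25

23.25


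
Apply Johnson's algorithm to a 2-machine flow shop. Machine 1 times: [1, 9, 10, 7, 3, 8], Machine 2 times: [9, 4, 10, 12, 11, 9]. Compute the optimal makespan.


Apply Johnson's rule:
  Group 1 (a <= b): [(1, 1, 9), (5, 3, 11), (4, 7, 12), (6, 8, 9), (3, 10, 10)]
  Group 2 (a > b): [(2, 9, 4)]
Optimal job order: [1, 5, 4, 6, 3, 2]
Schedule:
  Job 1: M1 done at 1, M2 done at 10
  Job 5: M1 done at 4, M2 done at 21
  Job 4: M1 done at 11, M2 done at 33
  Job 6: M1 done at 19, M2 done at 42
  Job 3: M1 done at 29, M2 done at 52
  Job 2: M1 done at 38, M2 done at 56
Makespan = 56

56


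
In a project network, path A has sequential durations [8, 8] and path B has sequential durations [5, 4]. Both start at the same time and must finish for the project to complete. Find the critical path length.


Path A total = 8 + 8 = 16
Path B total = 5 + 4 = 9
Critical path = longest path = max(16, 9) = 16

16


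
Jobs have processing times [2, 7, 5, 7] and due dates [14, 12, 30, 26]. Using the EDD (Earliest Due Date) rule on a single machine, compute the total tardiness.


Sort by due date (EDD order): [(7, 12), (2, 14), (7, 26), (5, 30)]
Compute completion times and tardiness:
  Job 1: p=7, d=12, C=7, tardiness=max(0,7-12)=0
  Job 2: p=2, d=14, C=9, tardiness=max(0,9-14)=0
  Job 3: p=7, d=26, C=16, tardiness=max(0,16-26)=0
  Job 4: p=5, d=30, C=21, tardiness=max(0,21-30)=0
Total tardiness = 0

0


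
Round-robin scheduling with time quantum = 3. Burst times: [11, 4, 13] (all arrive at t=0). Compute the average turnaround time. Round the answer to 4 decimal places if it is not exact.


Time quantum = 3
Execution trace:
  J1 runs 3 units, time = 3
  J2 runs 3 units, time = 6
  J3 runs 3 units, time = 9
  J1 runs 3 units, time = 12
  J2 runs 1 units, time = 13
  J3 runs 3 units, time = 16
  J1 runs 3 units, time = 19
  J3 runs 3 units, time = 22
  J1 runs 2 units, time = 24
  J3 runs 3 units, time = 27
  J3 runs 1 units, time = 28
Finish times: [24, 13, 28]
Average turnaround = 65/3 = 21.6667

21.6667


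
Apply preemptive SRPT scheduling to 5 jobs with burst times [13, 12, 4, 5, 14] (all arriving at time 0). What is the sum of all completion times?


Since all jobs arrive at t=0, SRPT equals SPT ordering.
SPT order: [4, 5, 12, 13, 14]
Completion times:
  Job 1: p=4, C=4
  Job 2: p=5, C=9
  Job 3: p=12, C=21
  Job 4: p=13, C=34
  Job 5: p=14, C=48
Total completion time = 4 + 9 + 21 + 34 + 48 = 116

116


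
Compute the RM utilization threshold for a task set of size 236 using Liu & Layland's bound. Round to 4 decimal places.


Compute 2^(1/236) = 1.0029413817
Subtract 1: 1.0029413817 - 1 = 0.0029413817
Multiply by n: 236 * 0.0029413817 = 0.6941660812
Round to 4 dp: 0.6942

0.6942


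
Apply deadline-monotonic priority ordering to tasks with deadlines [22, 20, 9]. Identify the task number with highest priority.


Sort tasks by relative deadline (ascending):
  Task 3: deadline = 9
  Task 2: deadline = 20
  Task 1: deadline = 22
Priority order (highest first): [3, 2, 1]
Highest priority task = 3

3


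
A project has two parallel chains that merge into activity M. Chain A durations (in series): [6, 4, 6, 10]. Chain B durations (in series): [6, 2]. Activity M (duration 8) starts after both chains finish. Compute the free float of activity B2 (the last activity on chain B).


ES(B2) = sum of predecessors on chain B = 6
EF(B2) = ES + duration = 6 + 2 = 8
Successor of B2 is M. ES(M) = max(sum(A), sum(B)) = max(26, 8) = 26
Free float = ES(successor) - EF(current) = 26 - 8 = 18

18


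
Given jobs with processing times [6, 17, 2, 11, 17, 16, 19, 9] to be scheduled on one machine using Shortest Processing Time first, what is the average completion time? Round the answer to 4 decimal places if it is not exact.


Sort jobs by processing time (SPT order): [2, 6, 9, 11, 16, 17, 17, 19]
Compute completion times sequentially:
  Job 1: processing = 2, completes at 2
  Job 2: processing = 6, completes at 8
  Job 3: processing = 9, completes at 17
  Job 4: processing = 11, completes at 28
  Job 5: processing = 16, completes at 44
  Job 6: processing = 17, completes at 61
  Job 7: processing = 17, completes at 78
  Job 8: processing = 19, completes at 97
Sum of completion times = 335
Average completion time = 335/8 = 41.875

41.875


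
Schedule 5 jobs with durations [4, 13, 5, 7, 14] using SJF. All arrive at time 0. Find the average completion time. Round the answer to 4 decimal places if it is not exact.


SJF order (ascending): [4, 5, 7, 13, 14]
Completion times:
  Job 1: burst=4, C=4
  Job 2: burst=5, C=9
  Job 3: burst=7, C=16
  Job 4: burst=13, C=29
  Job 5: burst=14, C=43
Average completion = 101/5 = 20.2

20.2


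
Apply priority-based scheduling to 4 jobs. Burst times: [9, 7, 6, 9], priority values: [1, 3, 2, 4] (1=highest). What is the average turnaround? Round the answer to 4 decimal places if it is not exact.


Sort by priority (ascending = highest first):
Order: [(1, 9), (2, 6), (3, 7), (4, 9)]
Completion times:
  Priority 1, burst=9, C=9
  Priority 2, burst=6, C=15
  Priority 3, burst=7, C=22
  Priority 4, burst=9, C=31
Average turnaround = 77/4 = 19.25

19.25


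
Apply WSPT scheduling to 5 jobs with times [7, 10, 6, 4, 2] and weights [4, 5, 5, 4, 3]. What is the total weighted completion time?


Compute p/w ratios and sort ascending (WSPT): [(2, 3), (4, 4), (6, 5), (7, 4), (10, 5)]
Compute weighted completion times:
  Job (p=2,w=3): C=2, w*C=3*2=6
  Job (p=4,w=4): C=6, w*C=4*6=24
  Job (p=6,w=5): C=12, w*C=5*12=60
  Job (p=7,w=4): C=19, w*C=4*19=76
  Job (p=10,w=5): C=29, w*C=5*29=145
Total weighted completion time = 311

311


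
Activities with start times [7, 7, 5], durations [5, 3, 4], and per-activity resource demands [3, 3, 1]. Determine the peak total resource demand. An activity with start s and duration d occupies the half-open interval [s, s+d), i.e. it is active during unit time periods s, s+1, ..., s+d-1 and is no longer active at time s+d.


Each activity i is active on [start_i, start_i + duration_i).
Compute total resource usage per time slot:
  t=0: active resources = [], total = 0
  t=1: active resources = [], total = 0
  t=2: active resources = [], total = 0
  t=3: active resources = [], total = 0
  t=4: active resources = [], total = 0
  t=5: active resources = [1], total = 1
  t=6: active resources = [1], total = 1
  t=7: active resources = [3, 3, 1], total = 7
  t=8: active resources = [3, 3, 1], total = 7
  t=9: active resources = [3, 3], total = 6
  t=10: active resources = [3], total = 3
  t=11: active resources = [3], total = 3
Peak resource demand = 7

7


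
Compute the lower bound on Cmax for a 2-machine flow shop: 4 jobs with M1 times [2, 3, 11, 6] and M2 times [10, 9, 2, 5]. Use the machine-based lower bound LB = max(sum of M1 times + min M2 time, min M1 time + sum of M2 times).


LB1 = sum(M1 times) + min(M2 times) = 22 + 2 = 24
LB2 = min(M1 times) + sum(M2 times) = 2 + 26 = 28
Lower bound = max(LB1, LB2) = max(24, 28) = 28

28


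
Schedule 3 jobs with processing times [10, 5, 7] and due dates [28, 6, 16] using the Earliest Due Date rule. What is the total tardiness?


Sort by due date (EDD order): [(5, 6), (7, 16), (10, 28)]
Compute completion times and tardiness:
  Job 1: p=5, d=6, C=5, tardiness=max(0,5-6)=0
  Job 2: p=7, d=16, C=12, tardiness=max(0,12-16)=0
  Job 3: p=10, d=28, C=22, tardiness=max(0,22-28)=0
Total tardiness = 0

0


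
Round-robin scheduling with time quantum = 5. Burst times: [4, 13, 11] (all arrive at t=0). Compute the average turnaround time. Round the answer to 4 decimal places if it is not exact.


Time quantum = 5
Execution trace:
  J1 runs 4 units, time = 4
  J2 runs 5 units, time = 9
  J3 runs 5 units, time = 14
  J2 runs 5 units, time = 19
  J3 runs 5 units, time = 24
  J2 runs 3 units, time = 27
  J3 runs 1 units, time = 28
Finish times: [4, 27, 28]
Average turnaround = 59/3 = 19.6667

19.6667


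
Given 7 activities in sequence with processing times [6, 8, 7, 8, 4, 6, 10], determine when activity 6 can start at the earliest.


Activity 6 starts after activities 1 through 5 complete.
Predecessor durations: [6, 8, 7, 8, 4]
ES = 6 + 8 + 7 + 8 + 4 = 33

33


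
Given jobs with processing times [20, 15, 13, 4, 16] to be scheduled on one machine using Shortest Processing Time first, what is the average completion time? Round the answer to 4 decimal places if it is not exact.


Sort jobs by processing time (SPT order): [4, 13, 15, 16, 20]
Compute completion times sequentially:
  Job 1: processing = 4, completes at 4
  Job 2: processing = 13, completes at 17
  Job 3: processing = 15, completes at 32
  Job 4: processing = 16, completes at 48
  Job 5: processing = 20, completes at 68
Sum of completion times = 169
Average completion time = 169/5 = 33.8

33.8


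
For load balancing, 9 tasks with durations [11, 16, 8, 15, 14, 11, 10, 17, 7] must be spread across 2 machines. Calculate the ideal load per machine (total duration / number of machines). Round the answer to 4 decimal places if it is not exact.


Total processing time = 11 + 16 + 8 + 15 + 14 + 11 + 10 + 17 + 7 = 109
Number of machines = 2
Ideal balanced load = 109 / 2 = 54.5

54.5


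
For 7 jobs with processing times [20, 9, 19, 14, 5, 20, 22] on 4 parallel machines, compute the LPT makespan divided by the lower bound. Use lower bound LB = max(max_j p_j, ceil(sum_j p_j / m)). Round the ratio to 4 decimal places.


LPT order: [22, 20, 20, 19, 14, 9, 5]
Machine loads after assignment: [22, 29, 25, 33]
LPT makespan = 33
Lower bound = max(max_job, ceil(total/4)) = max(22, 28) = 28
Ratio = 33 / 28 = 1.1786

1.1786


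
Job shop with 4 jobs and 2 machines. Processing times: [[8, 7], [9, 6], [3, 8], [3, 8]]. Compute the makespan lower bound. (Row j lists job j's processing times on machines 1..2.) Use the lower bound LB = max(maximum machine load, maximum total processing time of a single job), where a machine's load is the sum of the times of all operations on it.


Machine loads:
  Machine 1: 8 + 9 + 3 + 3 = 23
  Machine 2: 7 + 6 + 8 + 8 = 29
Max machine load = 29
Job totals:
  Job 1: 15
  Job 2: 15
  Job 3: 11
  Job 4: 11
Max job total = 15
Lower bound = max(29, 15) = 29

29


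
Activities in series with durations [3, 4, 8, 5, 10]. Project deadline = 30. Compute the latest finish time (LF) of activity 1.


LF(activity 1) = deadline - sum of successor durations
Successors: activities 2 through 5 with durations [4, 8, 5, 10]
Sum of successor durations = 27
LF = 30 - 27 = 3

3


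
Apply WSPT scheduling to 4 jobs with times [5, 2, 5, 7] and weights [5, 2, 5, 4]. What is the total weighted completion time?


Compute p/w ratios and sort ascending (WSPT): [(5, 5), (2, 2), (5, 5), (7, 4)]
Compute weighted completion times:
  Job (p=5,w=5): C=5, w*C=5*5=25
  Job (p=2,w=2): C=7, w*C=2*7=14
  Job (p=5,w=5): C=12, w*C=5*12=60
  Job (p=7,w=4): C=19, w*C=4*19=76
Total weighted completion time = 175

175


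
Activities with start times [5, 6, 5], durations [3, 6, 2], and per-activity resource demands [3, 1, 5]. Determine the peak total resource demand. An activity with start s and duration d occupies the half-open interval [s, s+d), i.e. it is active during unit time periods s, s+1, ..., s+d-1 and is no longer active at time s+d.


Each activity i is active on [start_i, start_i + duration_i).
Compute total resource usage per time slot:
  t=0: active resources = [], total = 0
  t=1: active resources = [], total = 0
  t=2: active resources = [], total = 0
  t=3: active resources = [], total = 0
  t=4: active resources = [], total = 0
  t=5: active resources = [3, 5], total = 8
  t=6: active resources = [3, 1, 5], total = 9
  t=7: active resources = [3, 1], total = 4
  t=8: active resources = [1], total = 1
  t=9: active resources = [1], total = 1
  t=10: active resources = [1], total = 1
  t=11: active resources = [1], total = 1
Peak resource demand = 9

9


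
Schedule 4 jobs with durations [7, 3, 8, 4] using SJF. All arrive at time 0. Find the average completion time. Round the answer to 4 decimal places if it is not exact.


SJF order (ascending): [3, 4, 7, 8]
Completion times:
  Job 1: burst=3, C=3
  Job 2: burst=4, C=7
  Job 3: burst=7, C=14
  Job 4: burst=8, C=22
Average completion = 46/4 = 11.5

11.5


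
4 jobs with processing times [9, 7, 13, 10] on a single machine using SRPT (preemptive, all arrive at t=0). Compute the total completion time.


Since all jobs arrive at t=0, SRPT equals SPT ordering.
SPT order: [7, 9, 10, 13]
Completion times:
  Job 1: p=7, C=7
  Job 2: p=9, C=16
  Job 3: p=10, C=26
  Job 4: p=13, C=39
Total completion time = 7 + 16 + 26 + 39 = 88

88


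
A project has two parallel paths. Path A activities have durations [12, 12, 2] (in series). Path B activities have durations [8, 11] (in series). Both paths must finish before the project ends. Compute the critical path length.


Path A total = 12 + 12 + 2 = 26
Path B total = 8 + 11 = 19
Critical path = longest path = max(26, 19) = 26

26


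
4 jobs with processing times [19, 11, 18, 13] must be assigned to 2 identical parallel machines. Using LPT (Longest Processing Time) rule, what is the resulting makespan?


Sort jobs in decreasing order (LPT): [19, 18, 13, 11]
Assign each job to the least loaded machine:
  Machine 1: jobs [19, 11], load = 30
  Machine 2: jobs [18, 13], load = 31
Makespan = max load = 31

31


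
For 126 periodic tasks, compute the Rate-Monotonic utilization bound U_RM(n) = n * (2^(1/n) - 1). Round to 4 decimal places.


Compute 2^(1/126) = 1.0055163273
Subtract 1: 1.0055163273 - 1 = 0.0055163273
Multiply by n: 126 * 0.0055163273 = 0.6950572398
Round to 4 dp: 0.6951

0.6951


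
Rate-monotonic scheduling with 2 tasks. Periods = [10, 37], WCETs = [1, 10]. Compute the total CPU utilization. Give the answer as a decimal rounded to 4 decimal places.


Compute individual utilizations (exact fractions):
  Task 1: C/T = 1/10 (approx. 0.1)
  Task 2: C/T = 10/37 (approx. 0.2703)
Total utilization U = 1/10 + 10/37 = 137/370
Rounded to 4 decimal places: U = 0.3703
RM (Liu & Layland) bound for 2 tasks = 0.828427; compare with U = 137/370 (approx. 0.370270)
U <= bound, so schedulable by RM sufficient condition.

0.3703


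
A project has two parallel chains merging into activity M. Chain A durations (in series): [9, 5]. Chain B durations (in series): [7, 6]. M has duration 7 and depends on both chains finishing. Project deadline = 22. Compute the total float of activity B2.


Forward pass: ES(B2) = sum of predecessors on chain B = 7
EF = ES + duration = 7 + 6 = 13
Backward pass: LF(M) = deadline = 22; LS(M) = 22 - 7 = 15
LF(B2) = LS(M) - sum(successors on chain B) = 15 - 0 = 15
LS = LF - duration = 15 - 6 = 9
Total float = LS - ES = 9 - 7 = 2

2


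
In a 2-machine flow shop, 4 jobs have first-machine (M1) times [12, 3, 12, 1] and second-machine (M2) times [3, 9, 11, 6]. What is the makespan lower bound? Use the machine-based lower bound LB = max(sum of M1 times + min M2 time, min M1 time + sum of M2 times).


LB1 = sum(M1 times) + min(M2 times) = 28 + 3 = 31
LB2 = min(M1 times) + sum(M2 times) = 1 + 29 = 30
Lower bound = max(LB1, LB2) = max(31, 30) = 31

31


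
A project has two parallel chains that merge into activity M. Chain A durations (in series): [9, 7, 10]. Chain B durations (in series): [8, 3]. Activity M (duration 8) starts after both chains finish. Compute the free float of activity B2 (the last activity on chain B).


ES(B2) = sum of predecessors on chain B = 8
EF(B2) = ES + duration = 8 + 3 = 11
Successor of B2 is M. ES(M) = max(sum(A), sum(B)) = max(26, 11) = 26
Free float = ES(successor) - EF(current) = 26 - 11 = 15

15


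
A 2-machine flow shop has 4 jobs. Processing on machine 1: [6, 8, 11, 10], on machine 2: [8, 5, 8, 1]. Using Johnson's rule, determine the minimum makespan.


Apply Johnson's rule:
  Group 1 (a <= b): [(1, 6, 8)]
  Group 2 (a > b): [(3, 11, 8), (2, 8, 5), (4, 10, 1)]
Optimal job order: [1, 3, 2, 4]
Schedule:
  Job 1: M1 done at 6, M2 done at 14
  Job 3: M1 done at 17, M2 done at 25
  Job 2: M1 done at 25, M2 done at 30
  Job 4: M1 done at 35, M2 done at 36
Makespan = 36

36
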